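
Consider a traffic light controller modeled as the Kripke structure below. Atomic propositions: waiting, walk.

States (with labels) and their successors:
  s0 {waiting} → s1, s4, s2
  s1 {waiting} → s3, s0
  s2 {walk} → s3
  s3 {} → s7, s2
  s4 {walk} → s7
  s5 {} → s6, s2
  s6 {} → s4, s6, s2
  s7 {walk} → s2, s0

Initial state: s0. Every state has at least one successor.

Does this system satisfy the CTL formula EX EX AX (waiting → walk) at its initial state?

States satisfying EX AX (waiting → walk): {s0, s1, s2, s3, s5, s6, s7}.
States satisfying EX EX AX (waiting → walk): {s0, s1, s2, s3, s4, s5, s6, s7}.
s0 ∈ Sat(EX EX AX (waiting → walk)).

Holds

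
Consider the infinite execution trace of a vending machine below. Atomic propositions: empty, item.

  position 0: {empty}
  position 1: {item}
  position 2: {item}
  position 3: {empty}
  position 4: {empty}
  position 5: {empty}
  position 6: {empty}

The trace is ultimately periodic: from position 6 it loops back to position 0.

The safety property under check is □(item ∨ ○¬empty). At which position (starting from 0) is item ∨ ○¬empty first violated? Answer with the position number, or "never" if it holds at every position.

Check item ∨ ○¬empty at each position in order: 0 ✓, 1 ✓, 2 ✓.
At position 3 the labels are {empty} and the next position 4 has {empty}, so item ∨ ○¬empty is false there. This is the first violation.

3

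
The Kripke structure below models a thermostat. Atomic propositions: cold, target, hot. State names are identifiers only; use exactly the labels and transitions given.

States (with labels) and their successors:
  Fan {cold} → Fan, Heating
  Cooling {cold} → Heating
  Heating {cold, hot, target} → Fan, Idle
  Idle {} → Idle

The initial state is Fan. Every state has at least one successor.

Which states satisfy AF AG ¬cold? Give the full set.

States satisfying AG ¬cold: {Idle}.
States satisfying AF AG ¬cold: {Idle}.

{Idle}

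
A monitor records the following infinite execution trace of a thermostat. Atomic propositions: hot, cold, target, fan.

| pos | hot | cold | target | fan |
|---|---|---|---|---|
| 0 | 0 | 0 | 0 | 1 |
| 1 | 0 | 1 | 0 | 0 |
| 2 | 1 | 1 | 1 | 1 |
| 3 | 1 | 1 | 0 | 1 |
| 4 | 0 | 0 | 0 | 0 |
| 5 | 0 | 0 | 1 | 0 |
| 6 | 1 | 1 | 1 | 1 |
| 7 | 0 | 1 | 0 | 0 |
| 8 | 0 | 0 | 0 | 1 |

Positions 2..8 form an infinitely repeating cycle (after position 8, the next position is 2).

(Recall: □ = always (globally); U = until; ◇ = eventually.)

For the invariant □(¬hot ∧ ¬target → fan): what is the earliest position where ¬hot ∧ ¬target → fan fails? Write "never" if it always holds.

1

Check ¬hot ∧ ¬target → fan at each position in order: 0 ✓.
At position 1 the labels are {cold}, so ¬hot ∧ ¬target → fan is false there. This is the first violation.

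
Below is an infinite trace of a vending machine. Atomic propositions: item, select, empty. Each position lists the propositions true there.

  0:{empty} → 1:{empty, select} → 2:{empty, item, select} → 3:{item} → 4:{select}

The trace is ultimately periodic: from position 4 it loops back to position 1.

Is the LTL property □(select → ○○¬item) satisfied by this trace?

No

select → ○○¬item must hold at every position from 0 onward. It fails at position 1, so □(select → ○○¬item) is false.
Positions where select holds: 1, 2, 4.
Check ○○¬item at each: 1→fails, 2→ok, 4→fails.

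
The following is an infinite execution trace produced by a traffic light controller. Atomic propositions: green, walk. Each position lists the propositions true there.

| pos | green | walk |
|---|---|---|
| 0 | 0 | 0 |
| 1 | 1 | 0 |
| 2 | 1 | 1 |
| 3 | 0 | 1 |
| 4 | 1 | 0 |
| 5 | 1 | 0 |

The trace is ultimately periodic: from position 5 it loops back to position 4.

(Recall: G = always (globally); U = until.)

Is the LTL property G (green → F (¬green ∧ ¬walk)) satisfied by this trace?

green → F (¬green ∧ ¬walk) must hold at every position from 0 onward. It fails at position 1, so G (green → F (¬green ∧ ¬walk)) is false.
Positions where green holds: 1, 2, 4, 5.
Check F (¬green ∧ ¬walk) at each: 1→fails, 2→fails, 4→fails, 5→fails.

No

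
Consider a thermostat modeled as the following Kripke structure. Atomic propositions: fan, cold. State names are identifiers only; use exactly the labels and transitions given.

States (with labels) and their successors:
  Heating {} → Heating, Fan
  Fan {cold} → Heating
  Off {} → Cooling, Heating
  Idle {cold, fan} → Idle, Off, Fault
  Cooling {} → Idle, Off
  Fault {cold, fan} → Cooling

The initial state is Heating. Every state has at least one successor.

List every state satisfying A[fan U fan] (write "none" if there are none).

States satisfying fan: {Idle, Fault}.
States satisfying A[fan U fan]: {Idle, Fault}.

{Idle, Fault}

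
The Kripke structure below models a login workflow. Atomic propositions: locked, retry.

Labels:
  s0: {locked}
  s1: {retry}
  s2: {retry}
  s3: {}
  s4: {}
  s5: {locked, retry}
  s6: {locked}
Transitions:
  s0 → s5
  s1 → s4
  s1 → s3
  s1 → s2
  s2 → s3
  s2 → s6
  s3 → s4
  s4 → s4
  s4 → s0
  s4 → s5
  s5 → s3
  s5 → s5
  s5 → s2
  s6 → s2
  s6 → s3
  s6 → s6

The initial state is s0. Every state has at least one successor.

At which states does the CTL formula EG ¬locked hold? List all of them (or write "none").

{s1, s2, s3, s4}

States satisfying ¬locked: {s1, s2, s3, s4}.
States satisfying EG ¬locked: {s1, s2, s3, s4}.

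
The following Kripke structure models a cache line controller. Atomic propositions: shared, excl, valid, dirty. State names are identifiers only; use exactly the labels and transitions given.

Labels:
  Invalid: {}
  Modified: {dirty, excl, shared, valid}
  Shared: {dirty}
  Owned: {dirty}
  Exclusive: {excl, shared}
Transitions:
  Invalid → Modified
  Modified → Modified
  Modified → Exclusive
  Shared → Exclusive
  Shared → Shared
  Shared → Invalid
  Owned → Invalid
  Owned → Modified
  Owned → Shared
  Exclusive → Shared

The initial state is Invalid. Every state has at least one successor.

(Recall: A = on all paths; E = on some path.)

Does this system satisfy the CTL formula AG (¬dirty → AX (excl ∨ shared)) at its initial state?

States satisfying ¬dirty → AX (excl ∨ shared): {Invalid, Modified, Shared, Owned}.
States satisfying AG (¬dirty → AX (excl ∨ shared)): ∅.
Exclusive is reachable from Invalid and violates ¬dirty → AX (excl ∨ shared), so AG fails at Invalid.
Invalid ∉ Sat(AG (¬dirty → AX (excl ∨ shared))).

Violated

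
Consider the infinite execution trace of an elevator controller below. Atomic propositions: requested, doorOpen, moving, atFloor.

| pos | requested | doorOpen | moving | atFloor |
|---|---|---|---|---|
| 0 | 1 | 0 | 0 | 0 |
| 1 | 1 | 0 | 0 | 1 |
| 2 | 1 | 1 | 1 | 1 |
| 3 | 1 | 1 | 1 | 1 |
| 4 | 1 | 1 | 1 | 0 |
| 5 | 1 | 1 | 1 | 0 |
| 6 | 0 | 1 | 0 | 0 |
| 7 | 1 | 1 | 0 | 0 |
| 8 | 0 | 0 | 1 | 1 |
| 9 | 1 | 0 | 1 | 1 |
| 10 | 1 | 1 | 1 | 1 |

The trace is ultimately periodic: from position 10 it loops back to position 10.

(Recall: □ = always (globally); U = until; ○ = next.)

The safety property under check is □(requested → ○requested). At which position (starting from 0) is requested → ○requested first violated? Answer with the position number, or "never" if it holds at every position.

5

Check requested → ○requested at each position in order: 0 ✓, 1 ✓, 2 ✓, 3 ✓, 4 ✓.
At position 5 the labels are {doorOpen, moving, requested} and the next position 6 has {doorOpen}, so requested → ○requested is false there. This is the first violation.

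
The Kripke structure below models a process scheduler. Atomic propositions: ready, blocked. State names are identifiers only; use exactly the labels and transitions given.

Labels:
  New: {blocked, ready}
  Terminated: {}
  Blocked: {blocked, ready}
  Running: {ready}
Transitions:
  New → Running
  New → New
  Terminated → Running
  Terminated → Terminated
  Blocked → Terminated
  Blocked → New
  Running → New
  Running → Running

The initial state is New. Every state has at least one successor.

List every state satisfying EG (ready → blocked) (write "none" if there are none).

{New, Terminated, Blocked}

States satisfying ready → blocked: {New, Terminated, Blocked}.
States satisfying EG (ready → blocked): {New, Terminated, Blocked}.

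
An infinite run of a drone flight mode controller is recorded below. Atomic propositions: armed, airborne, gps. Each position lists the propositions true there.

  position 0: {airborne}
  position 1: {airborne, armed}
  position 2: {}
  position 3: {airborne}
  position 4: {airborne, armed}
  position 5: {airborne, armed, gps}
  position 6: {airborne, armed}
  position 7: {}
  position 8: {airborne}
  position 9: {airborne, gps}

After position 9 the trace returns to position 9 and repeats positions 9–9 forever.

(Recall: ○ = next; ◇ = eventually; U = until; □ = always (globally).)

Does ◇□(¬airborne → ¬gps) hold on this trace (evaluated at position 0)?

Yes

□(¬airborne → ¬gps) holds at position 0, which is reachable from 0, so ◇□(¬airborne → ¬gps) holds.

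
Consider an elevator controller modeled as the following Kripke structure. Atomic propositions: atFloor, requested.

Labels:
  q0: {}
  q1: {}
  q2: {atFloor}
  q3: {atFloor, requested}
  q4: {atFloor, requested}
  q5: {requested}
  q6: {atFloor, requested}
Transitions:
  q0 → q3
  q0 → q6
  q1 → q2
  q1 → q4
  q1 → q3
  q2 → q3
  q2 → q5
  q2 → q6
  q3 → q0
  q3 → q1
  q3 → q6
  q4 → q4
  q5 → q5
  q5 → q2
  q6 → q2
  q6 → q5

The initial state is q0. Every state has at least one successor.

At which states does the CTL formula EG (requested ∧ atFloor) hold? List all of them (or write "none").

{q4}

States satisfying requested ∧ atFloor: {q3, q4, q6}.
States satisfying EG (requested ∧ atFloor): {q4}.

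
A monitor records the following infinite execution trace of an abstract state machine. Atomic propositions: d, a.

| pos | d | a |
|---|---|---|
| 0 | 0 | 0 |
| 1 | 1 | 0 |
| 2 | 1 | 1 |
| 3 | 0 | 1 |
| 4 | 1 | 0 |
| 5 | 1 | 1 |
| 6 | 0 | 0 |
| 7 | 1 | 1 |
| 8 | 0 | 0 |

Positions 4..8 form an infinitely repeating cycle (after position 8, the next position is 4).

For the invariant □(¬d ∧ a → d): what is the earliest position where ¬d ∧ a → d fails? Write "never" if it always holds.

Check ¬d ∧ a → d at each position in order: 0 ✓, 1 ✓, 2 ✓.
At position 3 the labels are {a}, so ¬d ∧ a → d is false there. This is the first violation.

3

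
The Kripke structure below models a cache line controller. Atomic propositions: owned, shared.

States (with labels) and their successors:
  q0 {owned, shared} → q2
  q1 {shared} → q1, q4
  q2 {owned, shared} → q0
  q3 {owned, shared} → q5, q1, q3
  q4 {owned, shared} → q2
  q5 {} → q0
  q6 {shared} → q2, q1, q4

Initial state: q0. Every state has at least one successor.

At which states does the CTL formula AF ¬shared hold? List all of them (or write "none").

States satisfying ¬shared: {q5}.
States satisfying AF ¬shared: {q5}.

{q5}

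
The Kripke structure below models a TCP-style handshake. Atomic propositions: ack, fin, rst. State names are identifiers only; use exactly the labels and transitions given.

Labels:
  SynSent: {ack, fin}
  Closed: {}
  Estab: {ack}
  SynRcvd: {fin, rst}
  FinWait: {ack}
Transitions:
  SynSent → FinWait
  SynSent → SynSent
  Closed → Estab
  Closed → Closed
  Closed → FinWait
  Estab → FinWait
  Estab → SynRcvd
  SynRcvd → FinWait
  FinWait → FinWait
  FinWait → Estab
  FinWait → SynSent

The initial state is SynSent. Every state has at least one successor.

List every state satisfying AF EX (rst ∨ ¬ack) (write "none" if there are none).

States satisfying EX (rst ∨ ¬ack): {Closed, Estab}.
States satisfying AF EX (rst ∨ ¬ack): {Closed, Estab}.

{Closed, Estab}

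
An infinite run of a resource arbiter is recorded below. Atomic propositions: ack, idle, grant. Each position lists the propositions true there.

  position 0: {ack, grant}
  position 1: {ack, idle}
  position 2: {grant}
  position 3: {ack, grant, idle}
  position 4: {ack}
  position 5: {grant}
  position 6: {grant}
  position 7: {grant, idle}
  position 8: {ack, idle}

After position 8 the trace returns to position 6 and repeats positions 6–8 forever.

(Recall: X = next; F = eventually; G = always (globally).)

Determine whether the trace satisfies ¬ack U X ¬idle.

No

Walking from position 0: at position 0, X ¬idle has not yet held and ¬ack fails, so ¬ack U X ¬idle is false.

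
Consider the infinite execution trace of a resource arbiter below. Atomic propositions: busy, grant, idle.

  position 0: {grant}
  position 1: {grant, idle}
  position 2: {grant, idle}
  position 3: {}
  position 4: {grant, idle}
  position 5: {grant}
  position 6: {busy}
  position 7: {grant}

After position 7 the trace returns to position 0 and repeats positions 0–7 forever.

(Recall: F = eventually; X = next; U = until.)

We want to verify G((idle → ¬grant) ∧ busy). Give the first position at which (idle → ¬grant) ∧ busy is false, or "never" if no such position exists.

At position 0 the labels are {grant}, so (idle → ¬grant) ∧ busy is false there. This is the first violation.

0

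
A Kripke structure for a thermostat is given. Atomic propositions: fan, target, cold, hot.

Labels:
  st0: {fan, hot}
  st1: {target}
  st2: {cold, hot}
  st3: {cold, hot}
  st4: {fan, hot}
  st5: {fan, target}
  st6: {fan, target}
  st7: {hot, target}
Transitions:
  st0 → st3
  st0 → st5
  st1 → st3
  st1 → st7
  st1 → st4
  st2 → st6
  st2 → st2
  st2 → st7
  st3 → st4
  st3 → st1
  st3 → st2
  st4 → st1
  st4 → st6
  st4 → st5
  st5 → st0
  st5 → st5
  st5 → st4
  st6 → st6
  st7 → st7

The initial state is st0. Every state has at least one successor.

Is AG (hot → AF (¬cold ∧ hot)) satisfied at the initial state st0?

States satisfying hot → AF (¬cold ∧ hot): {st0, st1, st4, st5, st6, st7}.
States satisfying AG (hot → AF (¬cold ∧ hot)): {st6, st7}.
st2 is reachable from st0 and violates hot → AF (¬cold ∧ hot), so AG fails at st0.
st0 ∉ Sat(AG (hot → AF (¬cold ∧ hot))).

No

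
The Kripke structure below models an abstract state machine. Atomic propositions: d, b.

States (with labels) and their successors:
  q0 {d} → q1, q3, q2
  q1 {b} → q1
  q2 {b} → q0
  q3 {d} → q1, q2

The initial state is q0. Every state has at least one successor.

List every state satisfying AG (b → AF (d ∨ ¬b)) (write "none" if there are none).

none

States satisfying b → AF (d ∨ ¬b): {q0, q2, q3}.
States satisfying AG (b → AF (d ∨ ¬b)): ∅.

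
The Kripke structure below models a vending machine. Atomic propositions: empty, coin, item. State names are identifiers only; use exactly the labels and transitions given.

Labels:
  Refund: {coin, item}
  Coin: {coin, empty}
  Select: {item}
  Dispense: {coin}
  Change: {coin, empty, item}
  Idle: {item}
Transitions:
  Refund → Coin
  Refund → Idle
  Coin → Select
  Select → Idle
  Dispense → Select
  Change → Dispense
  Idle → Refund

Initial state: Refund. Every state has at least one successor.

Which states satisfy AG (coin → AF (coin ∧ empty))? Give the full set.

States satisfying coin → AF (coin ∧ empty): {Coin, Select, Change, Idle}.
States satisfying AG (coin → AF (coin ∧ empty)): ∅.

none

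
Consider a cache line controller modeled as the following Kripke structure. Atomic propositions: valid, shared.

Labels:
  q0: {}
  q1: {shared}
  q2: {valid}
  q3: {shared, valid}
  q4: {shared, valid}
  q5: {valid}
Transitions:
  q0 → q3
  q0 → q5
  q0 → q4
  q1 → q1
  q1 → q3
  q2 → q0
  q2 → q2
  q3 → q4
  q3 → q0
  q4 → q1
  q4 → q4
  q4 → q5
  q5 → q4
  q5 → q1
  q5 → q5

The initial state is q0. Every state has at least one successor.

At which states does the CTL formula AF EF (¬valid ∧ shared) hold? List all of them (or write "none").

States satisfying EF (¬valid ∧ shared): {q0, q1, q2, q3, q4, q5}.
States satisfying AF EF (¬valid ∧ shared): {q0, q1, q2, q3, q4, q5}.

{q0, q1, q2, q3, q4, q5}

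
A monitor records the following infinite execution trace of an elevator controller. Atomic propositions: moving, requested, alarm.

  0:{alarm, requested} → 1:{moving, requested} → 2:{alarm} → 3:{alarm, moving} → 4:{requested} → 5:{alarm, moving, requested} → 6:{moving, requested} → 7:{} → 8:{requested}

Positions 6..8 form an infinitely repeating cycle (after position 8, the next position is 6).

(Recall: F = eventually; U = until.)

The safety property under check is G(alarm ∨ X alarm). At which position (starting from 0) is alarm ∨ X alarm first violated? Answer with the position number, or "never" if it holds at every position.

6

Check alarm ∨ X alarm at each position in order: 0 ✓, 1 ✓, 2 ✓, 3 ✓, 4 ✓, 5 ✓.
At position 6 the labels are {moving, requested} and the next position 7 has {}, so alarm ∨ X alarm is false there. This is the first violation.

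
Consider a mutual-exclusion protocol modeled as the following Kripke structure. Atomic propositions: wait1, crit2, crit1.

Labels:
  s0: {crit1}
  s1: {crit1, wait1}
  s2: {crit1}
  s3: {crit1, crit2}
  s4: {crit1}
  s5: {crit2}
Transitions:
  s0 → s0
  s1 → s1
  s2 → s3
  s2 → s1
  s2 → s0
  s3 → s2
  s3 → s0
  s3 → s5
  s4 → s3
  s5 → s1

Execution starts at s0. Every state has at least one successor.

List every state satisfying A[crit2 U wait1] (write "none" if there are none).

States satisfying crit2: {s3, s5}.
States satisfying wait1: {s1}.
States satisfying A[crit2 U wait1]: {s1, s5}.

{s1, s5}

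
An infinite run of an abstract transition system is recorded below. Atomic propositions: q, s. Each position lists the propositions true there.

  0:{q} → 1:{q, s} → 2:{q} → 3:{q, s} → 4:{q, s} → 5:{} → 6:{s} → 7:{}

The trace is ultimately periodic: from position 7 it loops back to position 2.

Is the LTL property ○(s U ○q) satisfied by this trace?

Satisfied

The position after 0 is 1; s U ○q is true there.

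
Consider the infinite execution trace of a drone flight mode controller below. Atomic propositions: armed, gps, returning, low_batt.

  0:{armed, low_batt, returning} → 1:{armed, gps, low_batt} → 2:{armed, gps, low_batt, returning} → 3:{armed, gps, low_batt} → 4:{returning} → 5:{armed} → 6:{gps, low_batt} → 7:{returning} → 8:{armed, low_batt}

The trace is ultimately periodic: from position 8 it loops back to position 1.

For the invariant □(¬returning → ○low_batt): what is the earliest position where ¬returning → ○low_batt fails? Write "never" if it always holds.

3

Check ¬returning → ○low_batt at each position in order: 0 ✓, 1 ✓, 2 ✓.
At position 3 the labels are {armed, gps, low_batt} and the next position 4 has {returning}, so ¬returning → ○low_batt is false there. This is the first violation.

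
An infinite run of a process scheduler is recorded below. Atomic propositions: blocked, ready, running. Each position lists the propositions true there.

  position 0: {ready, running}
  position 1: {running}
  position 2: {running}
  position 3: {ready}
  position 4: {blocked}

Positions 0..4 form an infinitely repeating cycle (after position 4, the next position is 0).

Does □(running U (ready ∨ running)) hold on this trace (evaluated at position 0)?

running U (ready ∨ running) must hold at every position from 0 onward. It fails at position 4, so □(running U (ready ∨ running)) is false.

No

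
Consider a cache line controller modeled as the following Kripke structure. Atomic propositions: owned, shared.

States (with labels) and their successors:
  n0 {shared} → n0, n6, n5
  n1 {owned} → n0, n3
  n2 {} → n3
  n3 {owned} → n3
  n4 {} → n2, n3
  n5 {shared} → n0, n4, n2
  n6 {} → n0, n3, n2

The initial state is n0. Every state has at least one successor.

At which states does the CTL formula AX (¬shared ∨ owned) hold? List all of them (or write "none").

States satisfying ¬shared ∨ owned: {n1, n2, n3, n4, n6}.
States satisfying AX (¬shared ∨ owned): {n2, n3, n4}.

{n2, n3, n4}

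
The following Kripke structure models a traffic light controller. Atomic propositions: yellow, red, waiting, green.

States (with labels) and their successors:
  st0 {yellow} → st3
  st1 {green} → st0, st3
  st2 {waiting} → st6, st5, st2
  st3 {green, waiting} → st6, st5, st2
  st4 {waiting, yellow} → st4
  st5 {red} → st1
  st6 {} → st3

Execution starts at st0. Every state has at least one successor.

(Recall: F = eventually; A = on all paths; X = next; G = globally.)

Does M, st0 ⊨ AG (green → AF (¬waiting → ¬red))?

Satisfied

States satisfying green → AF (¬waiting → ¬red): {st0, st1, st2, st3, st4, st5, st6}.
States satisfying AG (green → AF (¬waiting → ¬red)): {st0, st1, st2, st3, st4, st5, st6}.
Every state reachable from st0 satisfies green → AF (¬waiting → ¬red).
st0 ∈ Sat(AG (green → AF (¬waiting → ¬red))).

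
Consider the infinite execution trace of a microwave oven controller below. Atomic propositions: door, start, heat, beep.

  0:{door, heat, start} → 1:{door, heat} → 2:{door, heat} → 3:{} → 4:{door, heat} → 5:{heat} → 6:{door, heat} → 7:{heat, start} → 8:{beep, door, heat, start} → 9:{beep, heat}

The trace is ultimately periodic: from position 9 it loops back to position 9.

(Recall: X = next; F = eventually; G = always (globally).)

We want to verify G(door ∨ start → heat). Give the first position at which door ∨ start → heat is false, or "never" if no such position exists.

door ∨ start → heat holds at every position 0..9, and those are all the positions the trace ever visits, so the invariant G(door ∨ start → heat) is never violated.

never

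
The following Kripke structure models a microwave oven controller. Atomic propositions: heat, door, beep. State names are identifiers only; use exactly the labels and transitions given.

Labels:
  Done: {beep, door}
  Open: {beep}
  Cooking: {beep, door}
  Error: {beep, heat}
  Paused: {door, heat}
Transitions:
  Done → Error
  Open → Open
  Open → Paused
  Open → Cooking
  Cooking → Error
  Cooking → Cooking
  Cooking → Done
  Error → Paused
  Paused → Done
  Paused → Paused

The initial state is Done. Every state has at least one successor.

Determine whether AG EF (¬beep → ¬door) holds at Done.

Yes

States satisfying EF (¬beep → ¬door): {Done, Open, Cooking, Error, Paused}.
States satisfying AG EF (¬beep → ¬door): {Done, Open, Cooking, Error, Paused}.
Every state reachable from Done satisfies EF (¬beep → ¬door).
Done ∈ Sat(AG EF (¬beep → ¬door)).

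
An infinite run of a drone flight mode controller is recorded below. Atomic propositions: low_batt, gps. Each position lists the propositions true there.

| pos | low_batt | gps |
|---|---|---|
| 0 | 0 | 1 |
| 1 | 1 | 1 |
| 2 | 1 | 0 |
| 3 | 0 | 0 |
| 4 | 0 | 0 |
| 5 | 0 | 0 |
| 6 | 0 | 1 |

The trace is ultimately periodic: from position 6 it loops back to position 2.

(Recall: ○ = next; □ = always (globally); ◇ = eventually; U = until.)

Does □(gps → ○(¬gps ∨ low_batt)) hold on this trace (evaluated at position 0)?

Satisfied

gps → ○(¬gps ∨ low_batt) holds at every position 0..6, and those are all positions ever visited, so □(gps → ○(¬gps ∨ low_batt)) holds.
Positions where gps holds: 0, 1, 6.
Check ○(¬gps ∨ low_batt) at each: 0→ok, 1→ok, 6→ok.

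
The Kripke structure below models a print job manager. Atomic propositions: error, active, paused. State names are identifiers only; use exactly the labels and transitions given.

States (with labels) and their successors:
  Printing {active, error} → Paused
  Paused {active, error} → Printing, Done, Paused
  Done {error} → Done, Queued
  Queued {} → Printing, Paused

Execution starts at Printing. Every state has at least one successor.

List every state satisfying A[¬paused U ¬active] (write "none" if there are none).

States satisfying ¬paused: {Printing, Paused, Done, Queued}.
States satisfying ¬active: {Done, Queued}.
States satisfying A[¬paused U ¬active]: {Done, Queued}.

{Done, Queued}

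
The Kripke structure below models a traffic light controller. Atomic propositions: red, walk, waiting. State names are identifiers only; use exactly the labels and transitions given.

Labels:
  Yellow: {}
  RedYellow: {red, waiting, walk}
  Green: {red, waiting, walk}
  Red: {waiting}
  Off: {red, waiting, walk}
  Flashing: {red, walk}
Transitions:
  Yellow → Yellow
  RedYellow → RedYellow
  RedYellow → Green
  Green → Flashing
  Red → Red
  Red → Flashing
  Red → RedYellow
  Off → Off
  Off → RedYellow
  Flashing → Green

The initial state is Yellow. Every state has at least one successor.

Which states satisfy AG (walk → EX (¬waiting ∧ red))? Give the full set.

States satisfying walk → EX (¬waiting ∧ red): {Yellow, Green, Red}.
States satisfying AG (walk → EX (¬waiting ∧ red)): {Yellow}.

{Yellow}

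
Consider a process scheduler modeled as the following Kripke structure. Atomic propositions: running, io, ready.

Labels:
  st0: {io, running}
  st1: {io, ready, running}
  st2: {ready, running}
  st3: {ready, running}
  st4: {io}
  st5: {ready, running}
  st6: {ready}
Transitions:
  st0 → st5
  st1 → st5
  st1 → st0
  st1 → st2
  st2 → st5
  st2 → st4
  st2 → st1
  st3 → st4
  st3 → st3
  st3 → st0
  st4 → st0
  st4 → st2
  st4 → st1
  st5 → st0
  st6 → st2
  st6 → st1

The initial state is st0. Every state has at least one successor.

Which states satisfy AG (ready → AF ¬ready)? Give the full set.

{st0, st5}

States satisfying ready → AF ¬ready: {st0, st4, st5}.
States satisfying AG (ready → AF ¬ready): {st0, st5}.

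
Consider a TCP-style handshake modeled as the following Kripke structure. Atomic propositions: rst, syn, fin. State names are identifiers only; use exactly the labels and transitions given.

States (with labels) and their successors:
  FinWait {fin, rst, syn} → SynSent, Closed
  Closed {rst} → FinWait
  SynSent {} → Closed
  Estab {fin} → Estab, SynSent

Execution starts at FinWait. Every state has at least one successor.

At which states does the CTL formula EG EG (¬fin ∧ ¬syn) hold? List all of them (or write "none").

States satisfying EG (¬fin ∧ ¬syn): ∅.
States satisfying EG EG (¬fin ∧ ¬syn): ∅.

none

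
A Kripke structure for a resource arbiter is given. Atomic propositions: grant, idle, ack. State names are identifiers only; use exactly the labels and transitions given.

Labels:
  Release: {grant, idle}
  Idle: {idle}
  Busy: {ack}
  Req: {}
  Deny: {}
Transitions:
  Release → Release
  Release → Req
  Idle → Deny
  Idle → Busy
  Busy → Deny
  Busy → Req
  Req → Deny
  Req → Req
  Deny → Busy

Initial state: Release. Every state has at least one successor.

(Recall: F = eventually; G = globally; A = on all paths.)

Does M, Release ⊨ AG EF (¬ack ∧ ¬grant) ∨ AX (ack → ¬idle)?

Satisfied

States satisfying EF (¬ack ∧ ¬grant): {Release, Idle, Busy, Req, Deny}.
States satisfying AG EF (¬ack ∧ ¬grant): {Release, Idle, Busy, Req, Deny}.
States satisfying ack → ¬idle: {Release, Idle, Busy, Req, Deny}.
States satisfying AX (ack → ¬idle): {Release, Idle, Busy, Req, Deny}.
States satisfying AG EF (¬ack ∧ ¬grant) ∨ AX (ack → ¬idle): {Release, Idle, Busy, Req, Deny}.
Release ∈ Sat(AG EF (¬ack ∧ ¬grant) ∨ AX (ack → ¬idle)).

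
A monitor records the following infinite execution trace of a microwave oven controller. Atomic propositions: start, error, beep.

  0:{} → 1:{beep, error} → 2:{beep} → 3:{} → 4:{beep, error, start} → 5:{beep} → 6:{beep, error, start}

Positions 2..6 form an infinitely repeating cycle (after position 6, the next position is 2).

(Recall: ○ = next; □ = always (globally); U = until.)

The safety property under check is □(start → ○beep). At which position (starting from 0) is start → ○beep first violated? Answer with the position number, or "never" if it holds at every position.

never

start → ○beep holds at every position 0..6, and those are all the positions the trace ever visits, so the invariant □(start → ○beep) is never violated.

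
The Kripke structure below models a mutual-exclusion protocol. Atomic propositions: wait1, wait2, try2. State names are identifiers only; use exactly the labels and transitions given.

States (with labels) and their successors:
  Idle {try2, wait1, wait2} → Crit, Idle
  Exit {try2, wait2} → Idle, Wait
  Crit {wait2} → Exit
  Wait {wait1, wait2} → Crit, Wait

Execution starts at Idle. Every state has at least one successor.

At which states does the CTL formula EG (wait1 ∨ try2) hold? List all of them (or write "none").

States satisfying wait1 ∨ try2: {Idle, Exit, Wait}.
States satisfying EG (wait1 ∨ try2): {Idle, Exit, Wait}.

{Idle, Exit, Wait}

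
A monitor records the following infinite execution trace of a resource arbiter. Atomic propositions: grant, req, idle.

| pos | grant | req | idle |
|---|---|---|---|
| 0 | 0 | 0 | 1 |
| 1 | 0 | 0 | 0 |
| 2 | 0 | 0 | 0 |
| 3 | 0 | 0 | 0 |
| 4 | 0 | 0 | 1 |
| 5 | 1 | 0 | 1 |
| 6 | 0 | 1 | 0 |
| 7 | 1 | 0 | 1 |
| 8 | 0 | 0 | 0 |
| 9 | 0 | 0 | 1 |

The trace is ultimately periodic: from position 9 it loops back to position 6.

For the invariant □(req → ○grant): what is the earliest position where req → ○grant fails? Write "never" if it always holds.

never

req → ○grant holds at every position 0..9, and those are all the positions the trace ever visits, so the invariant □(req → ○grant) is never violated.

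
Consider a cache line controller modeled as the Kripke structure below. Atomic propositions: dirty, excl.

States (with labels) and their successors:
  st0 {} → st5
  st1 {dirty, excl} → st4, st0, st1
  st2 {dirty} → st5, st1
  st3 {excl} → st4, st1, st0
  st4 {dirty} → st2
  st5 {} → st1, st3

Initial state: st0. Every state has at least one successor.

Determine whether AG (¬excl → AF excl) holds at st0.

States satisfying ¬excl → AF excl: {st0, st1, st2, st3, st4, st5}.
States satisfying AG (¬excl → AF excl): {st0, st1, st2, st3, st4, st5}.
Every state reachable from st0 satisfies ¬excl → AF excl.
st0 ∈ Sat(AG (¬excl → AF excl)).

Satisfied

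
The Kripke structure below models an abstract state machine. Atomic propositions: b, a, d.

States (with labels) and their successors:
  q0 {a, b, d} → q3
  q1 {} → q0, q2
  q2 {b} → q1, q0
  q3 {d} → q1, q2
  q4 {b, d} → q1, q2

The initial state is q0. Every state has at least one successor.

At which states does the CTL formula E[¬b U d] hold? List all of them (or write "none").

States satisfying ¬b: {q1, q3}.
States satisfying d: {q0, q3, q4}.
States satisfying E[¬b U d]: {q0, q1, q3, q4}.

{q0, q1, q3, q4}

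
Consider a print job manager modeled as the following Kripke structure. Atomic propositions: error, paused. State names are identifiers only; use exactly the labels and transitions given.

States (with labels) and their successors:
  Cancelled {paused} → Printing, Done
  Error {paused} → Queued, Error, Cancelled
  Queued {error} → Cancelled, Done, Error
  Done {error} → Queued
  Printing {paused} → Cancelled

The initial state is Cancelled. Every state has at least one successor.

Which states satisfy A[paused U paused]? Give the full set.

States satisfying paused: {Cancelled, Error, Printing}.
States satisfying A[paused U paused]: {Cancelled, Error, Printing}.

{Cancelled, Error, Printing}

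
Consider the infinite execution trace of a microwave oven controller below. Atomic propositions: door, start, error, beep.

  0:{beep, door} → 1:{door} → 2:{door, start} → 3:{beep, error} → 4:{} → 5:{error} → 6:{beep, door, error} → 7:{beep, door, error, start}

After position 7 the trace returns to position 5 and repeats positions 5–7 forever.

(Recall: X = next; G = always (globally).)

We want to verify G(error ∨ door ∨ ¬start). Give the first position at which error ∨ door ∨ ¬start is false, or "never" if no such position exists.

never

error ∨ door ∨ ¬start holds at every position 0..7, and those are all the positions the trace ever visits, so the invariant G(error ∨ door ∨ ¬start) is never violated.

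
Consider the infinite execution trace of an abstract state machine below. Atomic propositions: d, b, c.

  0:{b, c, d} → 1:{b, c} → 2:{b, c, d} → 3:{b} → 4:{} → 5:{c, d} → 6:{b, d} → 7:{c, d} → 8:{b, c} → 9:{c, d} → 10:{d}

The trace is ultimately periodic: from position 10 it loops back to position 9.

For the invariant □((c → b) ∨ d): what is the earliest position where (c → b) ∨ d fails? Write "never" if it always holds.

never

(c → b) ∨ d holds at every position 0..10, and those are all the positions the trace ever visits, so the invariant □((c → b) ∨ d) is never violated.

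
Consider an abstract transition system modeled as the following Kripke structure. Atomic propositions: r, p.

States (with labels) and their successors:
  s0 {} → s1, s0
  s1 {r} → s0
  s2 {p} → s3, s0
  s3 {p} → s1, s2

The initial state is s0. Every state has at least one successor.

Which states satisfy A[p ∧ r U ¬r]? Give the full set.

{s0, s2, s3}

States satisfying p ∧ r: ∅.
States satisfying ¬r: {s0, s2, s3}.
States satisfying A[p ∧ r U ¬r]: {s0, s2, s3}.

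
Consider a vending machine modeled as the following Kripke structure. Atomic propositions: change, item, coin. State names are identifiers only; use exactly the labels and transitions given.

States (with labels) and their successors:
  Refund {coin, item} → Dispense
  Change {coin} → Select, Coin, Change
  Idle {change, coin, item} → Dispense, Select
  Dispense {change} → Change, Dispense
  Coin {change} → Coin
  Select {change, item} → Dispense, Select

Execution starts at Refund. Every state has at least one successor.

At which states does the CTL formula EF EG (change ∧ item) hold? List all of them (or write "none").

States satisfying EG (change ∧ item): {Idle, Select}.
States satisfying EF EG (change ∧ item): {Refund, Change, Idle, Dispense, Select}.

{Refund, Change, Idle, Dispense, Select}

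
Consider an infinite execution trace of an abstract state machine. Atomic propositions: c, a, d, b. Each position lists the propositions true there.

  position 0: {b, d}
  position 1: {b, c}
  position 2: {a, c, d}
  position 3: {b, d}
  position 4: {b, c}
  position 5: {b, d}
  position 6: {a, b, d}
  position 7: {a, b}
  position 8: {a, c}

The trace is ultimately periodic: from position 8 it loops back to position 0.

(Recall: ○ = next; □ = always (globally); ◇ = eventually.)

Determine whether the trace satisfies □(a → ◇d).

a → ◇d holds at every position 0..8, and those are all positions ever visited, so □(a → ◇d) holds.
Positions where a holds: 2, 6, 7, 8.
Check ◇d at each: 2→ok, 6→ok, 7→ok, 8→ok.

Satisfied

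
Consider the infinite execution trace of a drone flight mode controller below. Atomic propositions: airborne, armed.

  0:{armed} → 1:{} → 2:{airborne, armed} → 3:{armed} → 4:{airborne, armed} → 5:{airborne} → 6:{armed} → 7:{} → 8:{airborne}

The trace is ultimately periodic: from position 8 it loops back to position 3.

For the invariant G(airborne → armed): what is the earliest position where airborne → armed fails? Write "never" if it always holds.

Check airborne → armed at each position in order: 0 ✓, 1 ✓, 2 ✓, 3 ✓, 4 ✓.
At position 5 the labels are {airborne}, so airborne → armed is false there. This is the first violation.

5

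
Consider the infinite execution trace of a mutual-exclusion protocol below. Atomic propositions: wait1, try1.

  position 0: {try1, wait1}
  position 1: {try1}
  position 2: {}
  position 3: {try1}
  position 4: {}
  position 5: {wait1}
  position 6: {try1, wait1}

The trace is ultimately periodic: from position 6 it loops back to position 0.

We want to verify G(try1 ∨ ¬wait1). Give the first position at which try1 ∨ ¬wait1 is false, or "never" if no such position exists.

5

Check try1 ∨ ¬wait1 at each position in order: 0 ✓, 1 ✓, 2 ✓, 3 ✓, 4 ✓.
At position 5 the labels are {wait1}, so try1 ∨ ¬wait1 is false there. This is the first violation.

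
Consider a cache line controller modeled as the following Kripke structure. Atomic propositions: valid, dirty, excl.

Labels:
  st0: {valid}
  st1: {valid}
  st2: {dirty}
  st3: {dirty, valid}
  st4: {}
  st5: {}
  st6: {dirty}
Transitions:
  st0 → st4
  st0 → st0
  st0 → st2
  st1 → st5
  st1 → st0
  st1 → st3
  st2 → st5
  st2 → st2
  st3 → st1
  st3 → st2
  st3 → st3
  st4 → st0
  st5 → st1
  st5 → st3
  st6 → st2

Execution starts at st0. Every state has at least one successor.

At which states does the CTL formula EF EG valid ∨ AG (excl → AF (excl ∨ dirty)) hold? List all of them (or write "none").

{st0, st1, st2, st3, st4, st5, st6}

States satisfying EG valid: {st0, st1, st3}.
States satisfying EF EG valid: {st0, st1, st2, st3, st4, st5, st6}.
States satisfying excl → AF (excl ∨ dirty): {st0, st1, st2, st3, st4, st5, st6}.
States satisfying AG (excl → AF (excl ∨ dirty)): {st0, st1, st2, st3, st4, st5, st6}.
States satisfying EF EG valid ∨ AG (excl → AF (excl ∨ dirty)): {st0, st1, st2, st3, st4, st5, st6}.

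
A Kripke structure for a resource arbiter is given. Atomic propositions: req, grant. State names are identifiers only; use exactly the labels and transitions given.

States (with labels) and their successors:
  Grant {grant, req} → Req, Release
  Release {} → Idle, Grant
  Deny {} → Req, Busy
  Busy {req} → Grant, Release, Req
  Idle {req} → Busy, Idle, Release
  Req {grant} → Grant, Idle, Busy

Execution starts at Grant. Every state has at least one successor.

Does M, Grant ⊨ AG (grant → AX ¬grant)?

States satisfying grant → AX ¬grant: {Release, Deny, Busy, Idle}.
States satisfying AG (grant → AX ¬grant): ∅.
Grant is reachable from Grant and violates grant → AX ¬grant, so AG fails at Grant.
Grant ∉ Sat(AG (grant → AX ¬grant)).

Violated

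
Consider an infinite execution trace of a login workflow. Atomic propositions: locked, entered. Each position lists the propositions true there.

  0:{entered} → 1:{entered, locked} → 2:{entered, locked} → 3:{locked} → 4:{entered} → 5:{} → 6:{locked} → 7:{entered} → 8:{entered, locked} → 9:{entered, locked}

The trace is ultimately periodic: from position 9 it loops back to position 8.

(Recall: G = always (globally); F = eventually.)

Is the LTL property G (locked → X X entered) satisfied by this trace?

locked → X X entered must hold at every position from 0 onward. It fails at position 1, so G (locked → X X entered) is false.
Positions where locked holds: 1, 2, 3, 6, 8, 9.
Check X X entered at each: 1→fails, 2→ok, 3→fails, 6→ok, 8→ok, 9→ok.

Violated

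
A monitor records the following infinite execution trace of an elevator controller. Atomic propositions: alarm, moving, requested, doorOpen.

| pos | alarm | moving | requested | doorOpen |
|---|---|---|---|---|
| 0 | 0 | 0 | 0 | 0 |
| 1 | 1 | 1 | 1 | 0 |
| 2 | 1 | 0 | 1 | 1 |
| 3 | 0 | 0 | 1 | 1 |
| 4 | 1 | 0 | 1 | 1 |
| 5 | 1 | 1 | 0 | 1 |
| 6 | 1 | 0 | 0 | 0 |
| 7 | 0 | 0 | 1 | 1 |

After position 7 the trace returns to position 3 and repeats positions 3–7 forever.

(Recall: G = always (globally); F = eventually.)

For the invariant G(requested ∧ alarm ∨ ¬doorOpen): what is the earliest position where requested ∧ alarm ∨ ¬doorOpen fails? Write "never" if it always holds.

3

Check requested ∧ alarm ∨ ¬doorOpen at each position in order: 0 ✓, 1 ✓, 2 ✓.
At position 3 the labels are {doorOpen, requested}, so requested ∧ alarm ∨ ¬doorOpen is false there. This is the first violation.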